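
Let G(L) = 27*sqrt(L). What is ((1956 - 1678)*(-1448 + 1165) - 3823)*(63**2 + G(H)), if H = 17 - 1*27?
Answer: -327430593 - 2227419*I*sqrt(10) ≈ -3.2743e+8 - 7.0437e+6*I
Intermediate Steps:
H = -10 (H = 17 - 27 = -10)
((1956 - 1678)*(-1448 + 1165) - 3823)*(63**2 + G(H)) = ((1956 - 1678)*(-1448 + 1165) - 3823)*(63**2 + 27*sqrt(-10)) = (278*(-283) - 3823)*(3969 + 27*(I*sqrt(10))) = (-78674 - 3823)*(3969 + 27*I*sqrt(10)) = -82497*(3969 + 27*I*sqrt(10)) = -327430593 - 2227419*I*sqrt(10)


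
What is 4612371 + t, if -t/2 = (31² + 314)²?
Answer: 1361121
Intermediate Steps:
t = -3251250 (t = -2*(31² + 314)² = -2*(961 + 314)² = -2*1275² = -2*1625625 = -3251250)
4612371 + t = 4612371 - 3251250 = 1361121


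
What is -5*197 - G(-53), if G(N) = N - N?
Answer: -985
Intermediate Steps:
G(N) = 0
-5*197 - G(-53) = -5*197 - 1*0 = -985 + 0 = -985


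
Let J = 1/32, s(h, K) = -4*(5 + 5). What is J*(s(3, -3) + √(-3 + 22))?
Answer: -5/4 + √19/32 ≈ -1.1138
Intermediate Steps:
s(h, K) = -40 (s(h, K) = -4*10 = -40)
J = 1/32 ≈ 0.031250
J*(s(3, -3) + √(-3 + 22)) = (-40 + √(-3 + 22))/32 = (-40 + √19)/32 = -5/4 + √19/32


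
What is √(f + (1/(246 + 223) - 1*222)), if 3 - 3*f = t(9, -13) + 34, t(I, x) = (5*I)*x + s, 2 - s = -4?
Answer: I*√77861973/1407 ≈ 6.2715*I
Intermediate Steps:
s = 6 (s = 2 - 1*(-4) = 2 + 4 = 6)
t(I, x) = 6 + 5*I*x (t(I, x) = (5*I)*x + 6 = 5*I*x + 6 = 6 + 5*I*x)
f = 548/3 (f = 1 - ((6 + 5*9*(-13)) + 34)/3 = 1 - ((6 - 585) + 34)/3 = 1 - (-579 + 34)/3 = 1 - ⅓*(-545) = 1 + 545/3 = 548/3 ≈ 182.67)
√(f + (1/(246 + 223) - 1*222)) = √(548/3 + (1/(246 + 223) - 1*222)) = √(548/3 + (1/469 - 222)) = √(548/3 - 104117/469) = √(-55339/1407) = I*√77861973/1407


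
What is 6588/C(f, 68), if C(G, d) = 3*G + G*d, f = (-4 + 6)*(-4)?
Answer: -1647/142 ≈ -11.599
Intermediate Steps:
f = -8 (f = 2*(-4) = -8)
6588/C(f, 68) = 6588/((-8*(3 + 68))) = 6588/((-8*71)) = 6588/(-568) = 6588*(-1/568) = -1647/142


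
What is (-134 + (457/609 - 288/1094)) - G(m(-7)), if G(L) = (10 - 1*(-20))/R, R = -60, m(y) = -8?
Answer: -88619275/666246 ≈ -133.01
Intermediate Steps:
G(L) = -½ (G(L) = (10 - 1*(-20))/(-60) = (10 + 20)*(-1/60) = 30*(-1/60) = -½)
(-134 + (457/609 - 288/1094)) - G(m(-7)) = (-134 + (457/609 - 288/1094)) - 1*(-½) = (-134 + (457*(1/609) - 288*1/1094)) + ½ = (-134 + (457/609 - 144/547)) + ½ = (-134 + 162283/333123) + ½ = -44476199/333123 + ½ = -88619275/666246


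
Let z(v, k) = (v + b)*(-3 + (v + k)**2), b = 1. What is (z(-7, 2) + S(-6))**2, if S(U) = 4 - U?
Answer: 14884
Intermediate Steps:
z(v, k) = (1 + v)*(-3 + (k + v)**2) (z(v, k) = (v + 1)*(-3 + (v + k)**2) = (1 + v)*(-3 + (k + v)**2))
(z(-7, 2) + S(-6))**2 = ((-3 + (2 - 7)**2 - 3*(-7) - 7*(2 - 7)**2) + (4 - 1*(-6)))**2 = ((-3 + (-5)**2 + 21 - 7*(-5)**2) + (4 + 6))**2 = ((-3 + 25 + 21 - 7*25) + 10)**2 = ((-3 + 25 + 21 - 175) + 10)**2 = (-132 + 10)**2 = (-122)**2 = 14884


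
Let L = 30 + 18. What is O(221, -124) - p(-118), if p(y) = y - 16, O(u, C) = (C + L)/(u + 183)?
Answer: 13515/101 ≈ 133.81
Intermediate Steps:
L = 48
O(u, C) = (48 + C)/(183 + u) (O(u, C) = (C + 48)/(u + 183) = (48 + C)/(183 + u))
p(y) = -16 + y
O(221, -124) - p(-118) = (48 - 124)/(183 + 221) - (-16 - 118) = -76/404 - 1*(-134) = (1/404)*(-76) + 134 = -19/101 + 134 = 13515/101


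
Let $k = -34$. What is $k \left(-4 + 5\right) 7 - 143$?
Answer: $-381$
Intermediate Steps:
$k \left(-4 + 5\right) 7 - 143 = - 34 \left(-4 + 5\right) 7 - 143 = - 34 \cdot 1 \cdot 7 - 143 = \left(-34\right) 7 - 143 = -238 - 143 = -381$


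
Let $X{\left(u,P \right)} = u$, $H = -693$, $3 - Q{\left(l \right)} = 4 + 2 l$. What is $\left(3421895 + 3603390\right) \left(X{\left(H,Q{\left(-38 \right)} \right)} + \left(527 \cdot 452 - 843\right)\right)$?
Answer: $1662660150380$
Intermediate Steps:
$Q{\left(l \right)} = -1 - 2 l$ ($Q{\left(l \right)} = 3 - \left(4 + 2 l\right) = -1 - 2 l$)
$\left(3421895 + 3603390\right) \left(X{\left(H,Q{\left(-38 \right)} \right)} + \left(527 \cdot 452 - 843\right)\right) = \left(3421895 + 3603390\right) \left(-693 + \left(527 \cdot 452 - 843\right)\right) = 7025285 \left(-693 + \left(238204 - 843\right)\right) = 7025285 \left(-693 + 237361\right) = 7025285 \cdot 236668 = 1662660150380$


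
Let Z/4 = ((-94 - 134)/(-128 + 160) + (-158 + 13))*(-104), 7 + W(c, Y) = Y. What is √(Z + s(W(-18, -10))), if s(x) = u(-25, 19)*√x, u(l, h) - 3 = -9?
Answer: √(63284 - 6*I*√17) ≈ 251.56 - 0.0492*I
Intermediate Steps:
W(c, Y) = -7 + Y
u(l, h) = -6 (u(l, h) = 3 - 9 = -6)
Z = 63284 (Z = 4*(((-94 - 134)/(-128 + 160) + (-158 + 13))*(-104)) = 4*((-228/32 - 145)*(-104)) = 4*((-228*1/32 - 145)*(-104)) = 4*((-57/8 - 145)*(-104)) = 4*(-1217/8*(-104)) = 4*15821 = 63284)
s(x) = -6*√x
√(Z + s(W(-18, -10))) = √(63284 - 6*√(-7 - 10)) = √(63284 - 6*I*√17)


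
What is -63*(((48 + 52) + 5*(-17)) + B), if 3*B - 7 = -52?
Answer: 0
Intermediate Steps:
B = -15 (B = 7/3 + (⅓)*(-52) = 7/3 - 52/3 = -15)
-63*(((48 + 52) + 5*(-17)) + B) = -63*(((48 + 52) + 5*(-17)) - 15) = -63*((100 - 85) - 15) = -63*(15 - 15) = -63*0 = 0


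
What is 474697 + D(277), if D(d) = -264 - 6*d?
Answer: 472771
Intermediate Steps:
D(d) = -264 - 6*d
474697 + D(277) = 474697 + (-264 - 6*277) = 474697 + (-264 - 1662) = 474697 - 1926 = 472771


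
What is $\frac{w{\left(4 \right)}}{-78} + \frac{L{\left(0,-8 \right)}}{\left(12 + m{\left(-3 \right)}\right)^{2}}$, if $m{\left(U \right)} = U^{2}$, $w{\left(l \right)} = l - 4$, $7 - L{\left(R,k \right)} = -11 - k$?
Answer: $\frac{10}{441} \approx 0.022676$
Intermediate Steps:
$L{\left(R,k \right)} = 18 + k$ ($L{\left(R,k \right)} = 7 - \left(-11 - k\right) = 7 + \left(11 + k\right) = 18 + k$)
$w{\left(l \right)} = -4 + l$
$\frac{w{\left(4 \right)}}{-78} + \frac{L{\left(0,-8 \right)}}{\left(12 + m{\left(-3 \right)}\right)^{2}} = \frac{-4 + 4}{-78} + \frac{18 - 8}{\left(12 + \left(-3\right)^{2}\right)^{2}} = 0 \left(- \frac{1}{78}\right) + \frac{10}{\left(12 + 9\right)^{2}} = 0 + \frac{10}{21^{2}} = 0 + \frac{10}{441} = \frac{10}{441}$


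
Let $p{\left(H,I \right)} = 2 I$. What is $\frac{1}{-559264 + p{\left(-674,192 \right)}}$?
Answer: $- \frac{1}{558880} \approx -1.7893 \cdot 10^{-6}$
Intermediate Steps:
$\frac{1}{-559264 + p{\left(-674,192 \right)}} = \frac{1}{-559264 + 2 \cdot 192} = \frac{1}{-559264 + 384} = \frac{1}{-558880} = - \frac{1}{558880}$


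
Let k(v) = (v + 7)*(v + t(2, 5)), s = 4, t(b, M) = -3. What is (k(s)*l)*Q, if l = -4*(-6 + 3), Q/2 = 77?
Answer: 20328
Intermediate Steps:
Q = 154 (Q = 2*77 = 154)
l = 12 (l = -4*(-3) = 12)
k(v) = (-3 + v)*(7 + v) (k(v) = (v + 7)*(v - 3) = (7 + v)*(-3 + v) = (-3 + v)*(7 + v))
(k(s)*l)*Q = ((-21 + 4² + 4*4)*12)*154 = ((-21 + 16 + 16)*12)*154 = (11*12)*154 = 132*154 = 20328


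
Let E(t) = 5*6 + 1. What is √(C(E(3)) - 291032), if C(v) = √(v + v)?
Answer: √(-291032 + √62) ≈ 539.47*I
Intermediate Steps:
E(t) = 31 (E(t) = 30 + 1 = 31)
C(v) = √2*√v (C(v) = √(2*v) = √2*√v)
√(C(E(3)) - 291032) = √(√2*√31 - 291032) = √(√62 - 291032) = √(-291032 + √62)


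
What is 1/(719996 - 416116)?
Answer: 1/303880 ≈ 3.2908e-6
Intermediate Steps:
1/(719996 - 416116) = 1/303880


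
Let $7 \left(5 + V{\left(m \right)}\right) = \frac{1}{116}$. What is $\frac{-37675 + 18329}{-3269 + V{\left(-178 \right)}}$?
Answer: $\frac{15708952}{2658487} \approx 5.909$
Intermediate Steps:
$V{\left(m \right)} = - \frac{4059}{812}$ ($V{\left(m \right)} = -5 + \frac{1}{7 \cdot 116} = -5 + \frac{1}{7} \cdot \frac{1}{116} = -5 + \frac{1}{812} = - \frac{4059}{812}$)
$\frac{-37675 + 18329}{-3269 + V{\left(-178 \right)}} = \frac{-37675 + 18329}{-3269 - \frac{4059}{812}} = - \frac{19346}{- \frac{2658487}{812}} = \left(-19346\right) \left(- \frac{812}{2658487}\right) = \frac{15708952}{2658487}$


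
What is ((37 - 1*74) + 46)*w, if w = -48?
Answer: -432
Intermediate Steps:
((37 - 1*74) + 46)*w = ((37 - 1*74) + 46)*(-48) = ((37 - 74) + 46)*(-48) = (-37 + 46)*(-48) = 9*(-48) = -432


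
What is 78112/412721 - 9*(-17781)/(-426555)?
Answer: -3636473861/19560911795 ≈ -0.18591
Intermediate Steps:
78112/412721 - 9*(-17781)/(-426555) = 78112*(1/412721) + 160029*(-1/426555) = 78112/412721 - 17781/47395 = -3636473861/19560911795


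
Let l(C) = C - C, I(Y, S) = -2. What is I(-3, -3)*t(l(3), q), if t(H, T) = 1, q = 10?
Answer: -2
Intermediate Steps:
l(C) = 0
I(-3, -3)*t(l(3), q) = -2*1 = -2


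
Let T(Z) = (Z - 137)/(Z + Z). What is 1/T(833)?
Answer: 833/348 ≈ 2.3937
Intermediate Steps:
T(Z) = (-137 + Z)/(2*Z) (T(Z) = (-137 + Z)/((2*Z)) = (-137 + Z)*(1/(2*Z)) = (-137 + Z)/(2*Z))
1/T(833) = 1/((½)*(-137 + 833)/833) = 1/((½)*(1/833)*696) = 1/(348/833) = 833/348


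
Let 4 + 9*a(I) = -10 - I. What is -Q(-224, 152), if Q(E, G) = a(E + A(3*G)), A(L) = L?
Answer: 82/3 ≈ 27.333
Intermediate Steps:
a(I) = -14/9 - I/9 (a(I) = -4/9 + (-10 - I)/9 = -4/9 + (-10/9 - I/9) = -14/9 - I/9)
Q(E, G) = -14/9 - G/3 - E/9 (Q(E, G) = -14/9 - (E + 3*G)/9 = -14/9 + (-G/3 - E/9) = -14/9 - G/3 - E/9)
-Q(-224, 152) = -(-14/9 - ⅓*152 - ⅑*(-224)) = -(-14/9 - 152/3 + 224/9) = -1*(-82/3) = 82/3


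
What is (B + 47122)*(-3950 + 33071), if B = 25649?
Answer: 2119164291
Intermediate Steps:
(B + 47122)*(-3950 + 33071) = (25649 + 47122)*(-3950 + 33071) = 72771*29121 = 2119164291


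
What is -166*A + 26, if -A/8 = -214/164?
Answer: -69982/41 ≈ -1706.9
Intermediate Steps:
A = 428/41 (A = -(-1712)/164 = -8*(-107/82) = 428/41 ≈ 10.439)
-166*A + 26 = -166*428/41 + 26 = -71048/41 + 26 = -69982/41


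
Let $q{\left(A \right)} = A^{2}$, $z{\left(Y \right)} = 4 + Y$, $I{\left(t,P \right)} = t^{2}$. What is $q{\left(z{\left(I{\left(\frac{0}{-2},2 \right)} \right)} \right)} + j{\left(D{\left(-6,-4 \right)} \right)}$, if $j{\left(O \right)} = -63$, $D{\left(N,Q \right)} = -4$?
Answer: $-47$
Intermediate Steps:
$q{\left(z{\left(I{\left(\frac{0}{-2},2 \right)} \right)} \right)} + j{\left(D{\left(-6,-4 \right)} \right)} = \left(4 + \left(\frac{0}{-2}\right)^{2}\right)^{2} - 63 = \left(4 + \left(0 \left(- \frac{1}{2}\right)\right)^{2}\right)^{2} - 63 = \left(4 + 0^{2}\right)^{2} - 63 = \left(4 + 0\right)^{2} - 63 = 4^{2} - 63 = 16 - 63 = -47$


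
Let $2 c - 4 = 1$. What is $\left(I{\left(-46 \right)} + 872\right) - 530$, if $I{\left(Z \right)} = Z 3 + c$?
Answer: $\frac{413}{2} \approx 206.5$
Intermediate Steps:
$c = \frac{5}{2}$ ($c = 2 + \frac{1}{2} \cdot 1 = 2 + \frac{1}{2} = \frac{5}{2} \approx 2.5$)
$I{\left(Z \right)} = \frac{5}{2} + 3 Z$ ($I{\left(Z \right)} = Z 3 + \frac{5}{2} = 3 Z + \frac{5}{2} = \frac{5}{2} + 3 Z$)
$\left(I{\left(-46 \right)} + 872\right) - 530 = \left(\left(\frac{5}{2} + 3 \left(-46\right)\right) + 872\right) - 530 = \left(\left(\frac{5}{2} - 138\right) + 872\right) - 530 = \left(- \frac{271}{2} + 872\right) - 530 = \frac{1473}{2} - 530 = \frac{413}{2}$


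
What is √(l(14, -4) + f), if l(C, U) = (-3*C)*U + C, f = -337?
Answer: I*√155 ≈ 12.45*I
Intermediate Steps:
l(C, U) = C - 3*C*U (l(C, U) = -3*C*U + C = C - 3*C*U)
√(l(14, -4) + f) = √(14*(1 - 3*(-4)) - 337) = √(14*(1 + 12) - 337) = √(14*13 - 337) = √(182 - 337) = √(-155) = I*√155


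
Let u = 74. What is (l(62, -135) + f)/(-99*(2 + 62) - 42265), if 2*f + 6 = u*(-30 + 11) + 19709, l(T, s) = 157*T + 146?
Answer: -38057/97202 ≈ -0.39152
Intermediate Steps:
l(T, s) = 146 + 157*T
f = 18297/2 (f = -3 + (74*(-30 + 11) + 19709)/2 = -3 + (74*(-19) + 19709)/2 = -3 + (-1406 + 19709)/2 = -3 + (½)*18303 = -3 + 18303/2 = 18297/2 ≈ 9148.5)
(l(62, -135) + f)/(-99*(2 + 62) - 42265) = ((146 + 157*62) + 18297/2)/(-99*(2 + 62) - 42265) = ((146 + 9734) + 18297/2)/(-99*64 - 42265) = (9880 + 18297/2)/(-6336 - 42265) = (38057/2)/(-48601) = (38057/2)*(-1/48601) = -38057/97202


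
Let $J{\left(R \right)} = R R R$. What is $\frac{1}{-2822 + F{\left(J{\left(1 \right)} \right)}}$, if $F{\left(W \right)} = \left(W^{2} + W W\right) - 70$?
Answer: $- \frac{1}{2890} \approx -0.00034602$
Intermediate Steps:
$J{\left(R \right)} = R^{3}$ ($J{\left(R \right)} = R^{2} R = R^{3}$)
$F{\left(W \right)} = -70 + 2 W^{2}$ ($F{\left(W \right)} = \left(W^{2} + W^{2}\right) - 70 = 2 W^{2} - 70 = -70 + 2 W^{2}$)
$\frac{1}{-2822 + F{\left(J{\left(1 \right)} \right)}} = \frac{1}{-2822 - \left(70 - 2 \left(1^{3}\right)^{2}\right)} = \frac{1}{-2822 - \left(70 - 2 \cdot 1^{2}\right)} = \frac{1}{-2822 + \left(-70 + 2 \cdot 1\right)} = \frac{1}{-2822 + \left(-70 + 2\right)} = \frac{1}{-2822 - 68} = \frac{1}{-2890} = - \frac{1}{2890}$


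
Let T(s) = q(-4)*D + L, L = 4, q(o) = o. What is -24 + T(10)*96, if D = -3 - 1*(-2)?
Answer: 744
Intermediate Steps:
D = -1 (D = -3 + 2 = -1)
T(s) = 8 (T(s) = -4*(-1) + 4 = 4 + 4 = 8)
-24 + T(10)*96 = -24 + 8*96 = -24 + 768 = 744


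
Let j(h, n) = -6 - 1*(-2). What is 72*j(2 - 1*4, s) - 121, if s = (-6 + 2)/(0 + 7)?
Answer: -409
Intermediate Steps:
s = -4/7 ≈ -0.57143
j(h, n) = -4 (j(h, n) = -6 + 2 = -4)
72*j(2 - 1*4, s) - 121 = 72*(-4) - 121 = -288 - 121 = -409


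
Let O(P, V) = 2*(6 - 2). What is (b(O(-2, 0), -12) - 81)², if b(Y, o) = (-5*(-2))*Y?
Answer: 1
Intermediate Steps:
O(P, V) = 8 (O(P, V) = 2*4 = 8)
b(Y, o) = 10*Y
(b(O(-2, 0), -12) - 81)² = (10*8 - 81)² = (80 - 81)² = (-1)² = 1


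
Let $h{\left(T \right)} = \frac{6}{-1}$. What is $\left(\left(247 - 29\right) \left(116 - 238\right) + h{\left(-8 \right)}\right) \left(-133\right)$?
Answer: $3538066$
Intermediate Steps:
$h{\left(T \right)} = -6$ ($h{\left(T \right)} = 6 \left(-1\right) = -6$)
$\left(\left(247 - 29\right) \left(116 - 238\right) + h{\left(-8 \right)}\right) \left(-133\right) = \left(\left(247 - 29\right) \left(116 - 238\right) - 6\right) \left(-133\right) = \left(218 \left(-122\right) - 6\right) \left(-133\right) = \left(-26596 - 6\right) \left(-133\right) = \left(-26602\right) \left(-133\right) = 3538066$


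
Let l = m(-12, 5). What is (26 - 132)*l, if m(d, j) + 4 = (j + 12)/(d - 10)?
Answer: 5565/11 ≈ 505.91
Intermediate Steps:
m(d, j) = -4 + (12 + j)/(-10 + d) (m(d, j) = -4 + (j + 12)/(d - 10) = -4 + (12 + j)/(-10 + d))
l = -105/22 (l = (52 + 5 - 4*(-12))/(-10 - 12) = (52 + 5 + 48)/(-22) = -1/22*105 = -105/22 ≈ -4.7727)
(26 - 132)*l = (26 - 132)*(-105/22) = -106*(-105/22) = 5565/11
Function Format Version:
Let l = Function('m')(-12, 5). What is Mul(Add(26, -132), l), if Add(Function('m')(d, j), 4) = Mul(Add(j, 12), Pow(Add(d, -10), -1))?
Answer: Rational(5565, 11) ≈ 505.91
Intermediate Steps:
Function('m')(d, j) = Add(-4, Mul(Pow(Add(-10, d), -1), Add(12, j))) (Function('m')(d, j) = Add(-4, Mul(Add(j, 12), Pow(Add(d, -10), -1))) = Add(-4, Mul(Add(12, j), Pow(Add(-10, d), -1))) = Add(-4, Mul(Pow(Add(-10, d), -1), Add(12, j))))
l = Rational(-105, 22) (l = Mul(Pow(Add(-10, -12), -1), Add(52, 5, Mul(-4, -12))) = Mul(Pow(-22, -1), Add(52, 5, 48)) = Mul(Rational(-1, 22), 105) = Rational(-105, 22) ≈ -4.7727)
Mul(Add(26, -132), l) = Mul(Add(26, -132), Rational(-105, 22)) = Mul(-106, Rational(-105, 22)) = Rational(5565, 11)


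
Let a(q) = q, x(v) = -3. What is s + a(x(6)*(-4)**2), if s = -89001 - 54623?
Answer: -143672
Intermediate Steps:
s = -143624
s + a(x(6)*(-4)**2) = -143624 - 3*(-4)**2 = -143624 - 3*16 = -143624 - 48 = -143672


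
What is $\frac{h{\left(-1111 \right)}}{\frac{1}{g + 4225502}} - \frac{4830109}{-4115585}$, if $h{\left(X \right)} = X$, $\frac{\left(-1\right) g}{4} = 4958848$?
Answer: $\frac{71374894174537259}{4115585} \approx 1.7343 \cdot 10^{10}$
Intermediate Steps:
$g = -19835392$ ($g = \left(-4\right) 4958848 = -19835392$)
$\frac{h{\left(-1111 \right)}}{\frac{1}{g + 4225502}} - \frac{4830109}{-4115585} = - \frac{1111}{\frac{1}{-19835392 + 4225502}} - \frac{4830109}{-4115585} = - \frac{1111}{\frac{1}{-15609890}} - - \frac{4830109}{4115585} = - \frac{1111}{- \frac{1}{15609890}} + \frac{4830109}{4115585} = \left(-1111\right) \left(-15609890\right) + \frac{4830109}{4115585} = 17342587790 + \frac{4830109}{4115585} = \frac{71374894174537259}{4115585}$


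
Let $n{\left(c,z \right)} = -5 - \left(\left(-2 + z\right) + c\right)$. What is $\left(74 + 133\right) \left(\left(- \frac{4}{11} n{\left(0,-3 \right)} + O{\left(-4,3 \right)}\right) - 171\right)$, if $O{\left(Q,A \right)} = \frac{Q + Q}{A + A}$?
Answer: $-35673$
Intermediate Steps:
$n{\left(c,z \right)} = -3 - c - z$ ($n{\left(c,z \right)} = -5 - \left(-2 + c + z\right) = -3 - c - z$)
$O{\left(Q,A \right)} = \frac{Q}{A}$ ($O{\left(Q,A \right)} = \frac{2 Q}{2 A} = 2 Q \frac{1}{2 A} = \frac{Q}{A}$)
$\left(74 + 133\right) \left(\left(- \frac{4}{11} n{\left(0,-3 \right)} + O{\left(-4,3 \right)}\right) - 171\right) = \left(74 + 133\right) \left(\left(- \frac{4}{11} \left(-3 - 0 - -3\right) - \frac{4}{3}\right) - 171\right) = 207 \left(\left(\left(-4\right) \frac{1}{11} \left(-3 + 0 + 3\right) - \frac{4}{3}\right) - 171\right) = 207 \left(\left(\left(- \frac{4}{11}\right) 0 - \frac{4}{3}\right) - 171\right) = 207 \left(\left(0 - \frac{4}{3}\right) - 171\right) = 207 \left(- \frac{4}{3} - 171\right) = 207 \left(- \frac{517}{3}\right) = -35673$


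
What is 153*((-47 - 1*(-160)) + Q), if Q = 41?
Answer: 23562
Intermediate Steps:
153*((-47 - 1*(-160)) + Q) = 153*((-47 - 1*(-160)) + 41) = 153*((-47 + 160) + 41) = 153*(113 + 41) = 153*154 = 23562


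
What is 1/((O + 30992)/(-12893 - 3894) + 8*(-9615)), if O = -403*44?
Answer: -16787/1291269300 ≈ -1.3000e-5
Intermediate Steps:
O = -17732
1/((O + 30992)/(-12893 - 3894) + 8*(-9615)) = 1/((-17732 + 30992)/(-12893 - 3894) + 8*(-9615)) = 1/(13260/(-16787) - 76920) = 1/(13260*(-1/16787) - 76920) = 1/(-13260/16787 - 76920) = 1/(-1291269300/16787) = -16787/1291269300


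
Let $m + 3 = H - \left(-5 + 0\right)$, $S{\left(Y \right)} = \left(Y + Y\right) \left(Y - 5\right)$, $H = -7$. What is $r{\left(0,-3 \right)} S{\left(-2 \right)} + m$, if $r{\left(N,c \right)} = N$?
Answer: $-5$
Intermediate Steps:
$S{\left(Y \right)} = 2 Y \left(-5 + Y\right)$
$m = -5$ ($m = -3 - 2 = -5$)
$r{\left(0,-3 \right)} S{\left(-2 \right)} + m = 0 \cdot 2 \left(-2\right) \left(-5 - 2\right) - 5 = 0 \cdot 2 \left(-2\right) \left(-7\right) - 5 = 0 \cdot 28 - 5 = 0 - 5 = -5$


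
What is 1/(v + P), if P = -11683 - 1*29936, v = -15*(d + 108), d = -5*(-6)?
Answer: -1/43689 ≈ -2.2889e-5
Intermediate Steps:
d = 30
v = -2070 (v = -15*(30 + 108) = -15*138 = -2070)
P = -41619 (P = -11683 - 29936 = -41619)
1/(v + P) = 1/(-2070 - 41619) = 1/(-43689) = -1/43689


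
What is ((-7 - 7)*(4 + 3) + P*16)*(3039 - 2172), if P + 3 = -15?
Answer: -334662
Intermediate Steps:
P = -18 (P = -3 - 15 = -18)
((-7 - 7)*(4 + 3) + P*16)*(3039 - 2172) = ((-7 - 7)*(4 + 3) - 18*16)*(3039 - 2172) = (-14*7 - 288)*867 = (-98 - 288)*867 = -386*867 = -334662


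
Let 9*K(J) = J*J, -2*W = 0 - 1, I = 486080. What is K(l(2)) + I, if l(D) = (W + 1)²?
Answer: 7777289/16 ≈ 4.8608e+5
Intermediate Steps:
W = ½ (W = -(0 - 1)/2 = -½*(-1) = ½ ≈ 0.50000)
l(D) = 9/4 (l(D) = (½ + 1)² = (3/2)² = 9/4)
K(J) = J²/9 (K(J) = (J*J)/9 = J²/9)
K(l(2)) + I = (9/4)²/9 + 486080 = (⅑)*(81/16) + 486080 = 9/16 + 486080 = 7777289/16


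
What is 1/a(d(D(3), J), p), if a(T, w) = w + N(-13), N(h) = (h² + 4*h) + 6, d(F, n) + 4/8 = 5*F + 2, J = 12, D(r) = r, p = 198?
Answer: 1/321 ≈ 0.0031153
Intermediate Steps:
d(F, n) = 3/2 + 5*F (d(F, n) = -½ + (5*F + 2) = -½ + (2 + 5*F) = 3/2 + 5*F)
N(h) = 6 + h² + 4*h
a(T, w) = 123 + w (a(T, w) = w + (6 + (-13)² + 4*(-13)) = w + (6 + 169 - 52) = w + 123 = 123 + w)
1/a(d(D(3), J), p) = 1/(123 + 198) = 1/321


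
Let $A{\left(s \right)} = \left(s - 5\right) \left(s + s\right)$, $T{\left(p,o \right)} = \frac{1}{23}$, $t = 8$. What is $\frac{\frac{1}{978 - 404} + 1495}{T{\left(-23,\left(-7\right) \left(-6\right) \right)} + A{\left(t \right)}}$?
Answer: $\frac{19737013}{634270} \approx 31.118$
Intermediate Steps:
$T{\left(p,o \right)} = \frac{1}{23}$
$A{\left(s \right)} = 2 s \left(-5 + s\right)$ ($A{\left(s \right)} = \left(-5 + s\right) 2 s = 2 s \left(-5 + s\right)$)
$\frac{\frac{1}{978 - 404} + 1495}{T{\left(-23,\left(-7\right) \left(-6\right) \right)} + A{\left(t \right)}} = \frac{\frac{1}{978 - 404} + 1495}{\frac{1}{23} + 2 \cdot 8 \left(-5 + 8\right)} = \frac{\frac{1}{574} + 1495}{\frac{1}{23} + 2 \cdot 8 \cdot 3} = \frac{\frac{1}{574} + 1495}{\frac{1}{23} + 48} = \frac{858131}{574 \cdot \frac{1105}{23}} = \frac{858131}{574} \cdot \frac{23}{1105} = \frac{19737013}{634270}$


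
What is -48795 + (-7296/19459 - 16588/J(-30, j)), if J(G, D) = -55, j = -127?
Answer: -4718201833/97295 ≈ -48494.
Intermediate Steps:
-48795 + (-7296/19459 - 16588/J(-30, j)) = -48795 + (-7296/19459 - 16588/(-55)) = -48795 + (-7296*1/19459 - 16588*(-1/55)) = -48795 + (-7296/19459 + 1508/5) = -48795 + 29307692/97295 = -4718201833/97295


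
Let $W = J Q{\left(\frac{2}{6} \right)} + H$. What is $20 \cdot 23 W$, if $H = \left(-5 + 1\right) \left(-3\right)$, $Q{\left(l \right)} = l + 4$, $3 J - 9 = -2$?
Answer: $\frac{91540}{9} \approx 10171.0$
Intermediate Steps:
$J = \frac{7}{3}$ ($J = 3 + \frac{1}{3} \left(-2\right) = 3 - \frac{2}{3} = \frac{7}{3} \approx 2.3333$)
$Q{\left(l \right)} = 4 + l$
$H = 12$ ($H = \left(-4\right) \left(-3\right) = 12$)
$W = \frac{199}{9}$ ($W = \frac{7 \left(4 + \frac{2}{6}\right)}{3} + 12 = \frac{7 \left(4 + 2 \cdot \frac{1}{6}\right)}{3} + 12 = \frac{7 \left(4 + \frac{1}{3}\right)}{3} + 12 = \frac{7}{3} \cdot \frac{13}{3} + 12 = \frac{91}{9} + 12 = \frac{199}{9} \approx 22.111$)
$20 \cdot 23 W = 20 \cdot 23 \cdot \frac{199}{9} = 460 \cdot \frac{199}{9} = \frac{91540}{9}$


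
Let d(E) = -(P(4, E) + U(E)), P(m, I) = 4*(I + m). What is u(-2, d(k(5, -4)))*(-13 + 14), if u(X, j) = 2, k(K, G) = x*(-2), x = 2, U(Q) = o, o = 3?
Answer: 2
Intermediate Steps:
U(Q) = 3
P(m, I) = 4*I + 4*m
k(K, G) = -4 (k(K, G) = 2*(-2) = -4)
d(E) = -19 - 4*E (d(E) = -((4*E + 4*4) + 3) = -((4*E + 16) + 3) = -((16 + 4*E) + 3) = -(19 + 4*E) = -19 - 4*E)
u(-2, d(k(5, -4)))*(-13 + 14) = 2*(-13 + 14) = 2*1 = 2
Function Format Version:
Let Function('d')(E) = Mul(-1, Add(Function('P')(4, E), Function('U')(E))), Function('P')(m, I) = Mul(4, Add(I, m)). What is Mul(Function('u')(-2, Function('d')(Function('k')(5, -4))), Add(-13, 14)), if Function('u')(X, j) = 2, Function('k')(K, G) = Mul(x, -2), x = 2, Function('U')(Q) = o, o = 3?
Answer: 2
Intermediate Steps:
Function('U')(Q) = 3
Function('P')(m, I) = Add(Mul(4, I), Mul(4, m))
Function('k')(K, G) = -4 (Function('k')(K, G) = Mul(2, -2) = -4)
Function('d')(E) = Add(-19, Mul(-4, E)) (Function('d')(E) = Mul(-1, Add(Add(Mul(4, E), Mul(4, 4)), 3)) = Mul(-1, Add(Add(Mul(4, E), 16), 3)) = Mul(-1, Add(Add(16, Mul(4, E)), 3)) = Mul(-1, Add(19, Mul(4, E))) = Add(-19, Mul(-4, E)))
Mul(Function('u')(-2, Function('d')(Function('k')(5, -4))), Add(-13, 14)) = Mul(2, Add(-13, 14)) = Mul(2, 1) = 2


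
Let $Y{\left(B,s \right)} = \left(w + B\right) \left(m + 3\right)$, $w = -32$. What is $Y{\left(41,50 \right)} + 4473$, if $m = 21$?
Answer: $4689$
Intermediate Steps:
$Y{\left(B,s \right)} = -768 + 24 B$ ($Y{\left(B,s \right)} = \left(-32 + B\right) \left(21 + 3\right) = \left(-32 + B\right) 24 = -768 + 24 B$)
$Y{\left(41,50 \right)} + 4473 = \left(-768 + 24 \cdot 41\right) + 4473 = \left(-768 + 984\right) + 4473 = 216 + 4473 = 4689$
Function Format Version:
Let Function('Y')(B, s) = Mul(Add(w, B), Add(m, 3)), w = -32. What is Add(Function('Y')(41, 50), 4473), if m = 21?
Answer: 4689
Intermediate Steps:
Function('Y')(B, s) = Add(-768, Mul(24, B)) (Function('Y')(B, s) = Mul(Add(-32, B), Add(21, 3)) = Mul(Add(-32, B), 24) = Add(-768, Mul(24, B)))
Add(Function('Y')(41, 50), 4473) = Add(Add(-768, Mul(24, 41)), 4473) = Add(Add(-768, 984), 4473) = Add(216, 4473) = 4689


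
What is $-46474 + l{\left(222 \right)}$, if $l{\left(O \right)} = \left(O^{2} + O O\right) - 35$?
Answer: $52059$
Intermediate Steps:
$l{\left(O \right)} = -35 + 2 O^{2}$ ($l{\left(O \right)} = \left(O^{2} + O^{2}\right) - 35 = 2 O^{2} - 35 = -35 + 2 O^{2}$)
$-46474 + l{\left(222 \right)} = -46474 - \left(35 - 2 \cdot 222^{2}\right) = -46474 + \left(-35 + 2 \cdot 49284\right) = -46474 + \left(-35 + 98568\right) = -46474 + 98533 = 52059$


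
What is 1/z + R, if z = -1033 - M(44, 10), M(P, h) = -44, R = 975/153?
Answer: 321374/50439 ≈ 6.3715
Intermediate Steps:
R = 325/51 (R = 975*(1/153) = 325/51 ≈ 6.3726)
z = -989 (z = -1033 - 1*(-44) = -1033 + 44 = -989)
1/z + R = 1/(-989) + 325/51 = -1/989 + 325/51 = 321374/50439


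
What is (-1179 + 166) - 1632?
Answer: -2645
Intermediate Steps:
(-1179 + 166) - 1632 = -1013 - 1632 = -2645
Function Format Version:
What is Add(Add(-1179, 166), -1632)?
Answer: -2645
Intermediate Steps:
Add(Add(-1179, 166), -1632) = Add(-1013, -1632) = -2645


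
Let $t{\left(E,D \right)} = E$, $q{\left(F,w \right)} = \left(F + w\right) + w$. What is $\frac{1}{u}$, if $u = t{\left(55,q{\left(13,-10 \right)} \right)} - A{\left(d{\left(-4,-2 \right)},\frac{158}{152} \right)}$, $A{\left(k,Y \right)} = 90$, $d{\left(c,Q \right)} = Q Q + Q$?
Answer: $- \frac{1}{35} \approx -0.028571$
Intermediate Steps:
$q{\left(F,w \right)} = F + 2 w$
$d{\left(c,Q \right)} = Q + Q^{2}$ ($d{\left(c,Q \right)} = Q^{2} + Q = Q + Q^{2}$)
$u = -35$ ($u = 55 - 90 = -35$)
$\frac{1}{u} = \frac{1}{-35} = - \frac{1}{35}$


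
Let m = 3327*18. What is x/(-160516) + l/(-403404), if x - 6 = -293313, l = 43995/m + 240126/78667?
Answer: 46451211486459221135/25421149068892821864 ≈ 1.8273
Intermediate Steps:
m = 59886
l = 5947046767/1570350654 (l = 43995/59886 + 240126/78667 = 43995*(1/59886) + 240126*(1/78667) = 14665/19962 + 240126/78667 = 5947046767/1570350654 ≈ 3.7871)
x = -293307 (x = 6 - 293313 = -293307)
x/(-160516) + l/(-403404) = -293307/(-160516) + (5947046767/1570350654)/(-403404) = -293307*(-1/160516) + (5947046767/1570350654)*(-1/403404) = 293307/160516 - 5947046767/633485735226216 = 46451211486459221135/25421149068892821864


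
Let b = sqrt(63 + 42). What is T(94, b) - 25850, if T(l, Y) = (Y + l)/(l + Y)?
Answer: -25849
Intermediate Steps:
b = sqrt(105) ≈ 10.247
T(l, Y) = 1 (T(l, Y) = (Y + l)/(Y + l) = 1)
T(94, b) - 25850 = 1 - 25850 = -25849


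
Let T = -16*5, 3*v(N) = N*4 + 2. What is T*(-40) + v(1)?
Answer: 3202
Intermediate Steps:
v(N) = 2/3 + 4*N/3 (v(N) = (N*4 + 2)/3 = (4*N + 2)/3 = (2 + 4*N)/3 = 2/3 + 4*N/3)
T = -80
T*(-40) + v(1) = -80*(-40) + (2/3 + (4/3)*1) = 3200 + (2/3 + 4/3) = 3200 + 2 = 3202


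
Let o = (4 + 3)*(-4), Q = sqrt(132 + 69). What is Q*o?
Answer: -28*sqrt(201) ≈ -396.97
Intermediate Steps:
Q = sqrt(201) ≈ 14.177
o = -28 (o = 7*(-4) = -28)
Q*o = sqrt(201)*(-28) = -28*sqrt(201)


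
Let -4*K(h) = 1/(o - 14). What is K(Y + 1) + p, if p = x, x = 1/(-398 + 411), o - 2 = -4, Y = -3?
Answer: 77/832 ≈ 0.092548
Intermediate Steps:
o = -2 (o = 2 - 4 = -2)
K(h) = 1/64 (K(h) = -1/(4*(-2 - 14)) = -¼/(-16) = -¼*(-1/16) = 1/64)
x = 1/13 ≈ 0.076923
p = 1/13 ≈ 0.076923
K(Y + 1) + p = 1/64 + 1/13 = 77/832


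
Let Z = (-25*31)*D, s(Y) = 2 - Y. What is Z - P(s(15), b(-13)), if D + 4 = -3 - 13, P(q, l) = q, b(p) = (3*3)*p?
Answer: 15513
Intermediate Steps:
b(p) = 9*p
D = -20 (D = -4 + (-3 - 13) = -4 - 16 = -20)
Z = 15500 (Z = -25*31*(-20) = -775*(-20) = 15500)
Z - P(s(15), b(-13)) = 15500 - (2 - 1*15) = 15500 - (2 - 15) = 15500 - 1*(-13) = 15500 + 13 = 15513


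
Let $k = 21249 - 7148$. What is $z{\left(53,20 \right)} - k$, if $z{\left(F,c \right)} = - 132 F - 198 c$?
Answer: $-25057$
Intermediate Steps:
$z{\left(F,c \right)} = - 198 c - 132 F$
$k = 14101$
$z{\left(53,20 \right)} - k = \left(\left(-198\right) 20 - 6996\right) - 14101 = \left(-3960 - 6996\right) - 14101 = -10956 - 14101 = -25057$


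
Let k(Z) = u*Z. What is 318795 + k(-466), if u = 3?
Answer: 317397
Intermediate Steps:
k(Z) = 3*Z
318795 + k(-466) = 318795 + 3*(-466) = 318795 - 1398 = 317397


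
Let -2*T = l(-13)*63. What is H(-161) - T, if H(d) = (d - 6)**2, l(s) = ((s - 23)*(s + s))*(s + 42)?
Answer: 882925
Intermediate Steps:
l(s) = 2*s*(-23 + s)*(42 + s) (l(s) = ((-23 + s)*(2*s))*(42 + s) = (2*s*(-23 + s))*(42 + s) = 2*s*(-23 + s)*(42 + s))
H(d) = (-6 + d)**2
T = -855036 (T = -2*(-13)*(-966 + (-13)**2 + 19*(-13))*63/2 = -2*(-13)*(-966 + 169 - 247)*63/2 = -2*(-13)*(-1044)*63/2 = -13572*63 = -1/2*1710072 = -855036)
H(-161) - T = (-6 - 161)**2 - 1*(-855036) = (-167)**2 + 855036 = 27889 + 855036 = 882925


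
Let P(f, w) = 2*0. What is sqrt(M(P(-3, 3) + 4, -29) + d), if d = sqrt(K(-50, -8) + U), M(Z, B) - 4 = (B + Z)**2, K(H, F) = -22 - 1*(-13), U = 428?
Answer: sqrt(629 + sqrt(419)) ≈ 25.485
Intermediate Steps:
P(f, w) = 0
K(H, F) = -9 (K(H, F) = -22 + 13 = -9)
M(Z, B) = 4 + (B + Z)**2
d = sqrt(419) (d = sqrt(-9 + 428) = sqrt(419) ≈ 20.469)
sqrt(M(P(-3, 3) + 4, -29) + d) = sqrt((4 + (-29 + (0 + 4))**2) + sqrt(419)) = sqrt((4 + (-29 + 4)**2) + sqrt(419)) = sqrt((4 + (-25)**2) + sqrt(419)) = sqrt((4 + 625) + sqrt(419)) = sqrt(629 + sqrt(419))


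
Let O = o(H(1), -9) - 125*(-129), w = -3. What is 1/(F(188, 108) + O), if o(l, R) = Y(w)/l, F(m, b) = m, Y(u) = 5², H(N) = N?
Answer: 1/16338 ≈ 6.1207e-5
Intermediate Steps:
Y(u) = 25
o(l, R) = 25/l
O = 16150 (O = 25/1 - 125*(-129) = 25*1 + 16125 = 25 + 16125 = 16150)
1/(F(188, 108) + O) = 1/(188 + 16150) = 1/16338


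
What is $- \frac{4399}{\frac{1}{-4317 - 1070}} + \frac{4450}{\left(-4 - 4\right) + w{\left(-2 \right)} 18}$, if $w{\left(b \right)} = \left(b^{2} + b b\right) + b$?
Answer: $\frac{47394915}{2} \approx 2.3697 \cdot 10^{7}$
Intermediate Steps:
$w{\left(b \right)} = b + 2 b^{2}$ ($w{\left(b \right)} = \left(b^{2} + b^{2}\right) + b = 2 b^{2} + b = b + 2 b^{2}$)
$- \frac{4399}{\frac{1}{-4317 - 1070}} + \frac{4450}{\left(-4 - 4\right) + w{\left(-2 \right)} 18} = - \frac{4399}{\frac{1}{-4317 - 1070}} + \frac{4450}{\left(-4 - 4\right) + - 2 \left(1 + 2 \left(-2\right)\right) 18} = - \frac{4399}{\frac{1}{-5387}} + \frac{4450}{\left(-4 - 4\right) + - 2 \left(1 - 4\right) 18} = - \frac{4399}{- \frac{1}{5387}} + \frac{4450}{-8 + \left(-2\right) \left(-3\right) 18} = \left(-4399\right) \left(-5387\right) + \frac{4450}{-8 + 6 \cdot 18} = 23697413 + \frac{4450}{-8 + 108} = 23697413 + \frac{4450}{100} = 23697413 + 4450 \cdot \frac{1}{100} = 23697413 + \frac{89}{2} = \frac{47394915}{2}$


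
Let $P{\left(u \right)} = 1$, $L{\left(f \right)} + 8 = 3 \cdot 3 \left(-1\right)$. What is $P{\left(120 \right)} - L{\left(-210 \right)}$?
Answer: $18$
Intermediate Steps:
$L{\left(f \right)} = -17$ ($L{\left(f \right)} = -8 + 3 \cdot 3 \left(-1\right) = -8 + 9 \left(-1\right) = -8 - 9 = -17$)
$P{\left(120 \right)} - L{\left(-210 \right)} = 1 - -17 = 1 + 17 = 18$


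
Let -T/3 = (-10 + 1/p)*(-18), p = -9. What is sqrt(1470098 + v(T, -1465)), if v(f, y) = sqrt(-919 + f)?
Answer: sqrt(1470098 + I*sqrt(1465)) ≈ 1212.5 + 0.02*I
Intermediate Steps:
T = -546 (T = -3*(-10 + 1/(-9))*(-18) = -3*(-10 - 1/9)*(-18) = -(-91)*(-18)/3 = -3*182 = -546)
sqrt(1470098 + v(T, -1465)) = sqrt(1470098 + sqrt(-919 - 546)) = sqrt(1470098 + sqrt(-1465)) = sqrt(1470098 + I*sqrt(1465))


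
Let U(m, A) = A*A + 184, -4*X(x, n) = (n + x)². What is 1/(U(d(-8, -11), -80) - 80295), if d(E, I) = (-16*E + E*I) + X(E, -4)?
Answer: -1/73711 ≈ -1.3566e-5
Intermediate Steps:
X(x, n) = -(n + x)²/4
d(E, I) = -16*E - (-4 + E)²/4 + E*I (d(E, I) = (-16*E + E*I) - (-4 + E)²/4 = -16*E - (-4 + E)²/4 + E*I)
U(m, A) = 184 + A² (U(m, A) = A² + 184 = 184 + A²)
1/(U(d(-8, -11), -80) - 80295) = 1/((184 + (-80)²) - 80295) = 1/((184 + 6400) - 80295) = 1/(6584 - 80295) = 1/(-73711) = -1/73711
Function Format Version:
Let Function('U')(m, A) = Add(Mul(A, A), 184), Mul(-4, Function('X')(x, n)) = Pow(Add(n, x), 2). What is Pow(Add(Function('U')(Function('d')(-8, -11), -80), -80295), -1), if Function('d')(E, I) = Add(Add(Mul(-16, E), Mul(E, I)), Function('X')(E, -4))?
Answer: Rational(-1, 73711) ≈ -1.3566e-5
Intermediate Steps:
Function('X')(x, n) = Mul(Rational(-1, 4), Pow(Add(n, x), 2))
Function('d')(E, I) = Add(Mul(-16, E), Mul(Rational(-1, 4), Pow(Add(-4, E), 2)), Mul(E, I)) (Function('d')(E, I) = Add(Add(Mul(-16, E), Mul(E, I)), Mul(Rational(-1, 4), Pow(Add(-4, E), 2))) = Add(Mul(-16, E), Mul(Rational(-1, 4), Pow(Add(-4, E), 2)), Mul(E, I)))
Function('U')(m, A) = Add(184, Pow(A, 2)) (Function('U')(m, A) = Add(Pow(A, 2), 184) = Add(184, Pow(A, 2)))
Pow(Add(Function('U')(Function('d')(-8, -11), -80), -80295), -1) = Pow(Add(Add(184, Pow(-80, 2)), -80295), -1) = Pow(Add(Add(184, 6400), -80295), -1) = Pow(Add(6584, -80295), -1) = Pow(-73711, -1) = Rational(-1, 73711)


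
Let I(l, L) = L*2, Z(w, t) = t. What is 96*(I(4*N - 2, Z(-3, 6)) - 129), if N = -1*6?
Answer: -11232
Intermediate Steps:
N = -6
I(l, L) = 2*L
96*(I(4*N - 2, Z(-3, 6)) - 129) = 96*(2*6 - 129) = 96*(12 - 129) = 96*(-117) = -11232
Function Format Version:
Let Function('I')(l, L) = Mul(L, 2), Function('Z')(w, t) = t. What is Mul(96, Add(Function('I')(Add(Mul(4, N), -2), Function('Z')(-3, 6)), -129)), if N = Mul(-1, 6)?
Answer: -11232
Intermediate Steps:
N = -6
Function('I')(l, L) = Mul(2, L)
Mul(96, Add(Function('I')(Add(Mul(4, N), -2), Function('Z')(-3, 6)), -129)) = Mul(96, Add(Mul(2, 6), -129)) = Mul(96, Add(12, -129)) = Mul(96, -117) = -11232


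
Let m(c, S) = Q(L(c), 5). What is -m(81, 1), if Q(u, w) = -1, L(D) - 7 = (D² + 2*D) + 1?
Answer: 1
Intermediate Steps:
L(D) = 8 + D² + 2*D (L(D) = 7 + ((D² + 2*D) + 1) = 7 + (1 + D² + 2*D) = 8 + D² + 2*D)
m(c, S) = -1
-m(81, 1) = -1*(-1) = 1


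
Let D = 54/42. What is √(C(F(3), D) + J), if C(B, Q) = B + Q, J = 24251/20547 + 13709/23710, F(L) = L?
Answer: √7809996175261257810/1136728530 ≈ 2.4585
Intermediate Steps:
D = 9/7 (D = 54*(1/42) = 9/7 ≈ 1.2857)
J = 856670033/487169370 (J = 24251*(1/20547) + 13709*(1/23710) = 24251/20547 + 13709/23710 = 856670033/487169370 ≈ 1.7585)
√(C(F(3), D) + J) = √((3 + 9/7) + 856670033/487169370) = √(30/7 + 856670033/487169370) = √(20611771331/3410185590) = √7809996175261257810/1136728530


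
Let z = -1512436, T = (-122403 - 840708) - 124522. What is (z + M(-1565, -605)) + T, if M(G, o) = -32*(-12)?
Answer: -2599685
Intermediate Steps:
M(G, o) = 384
T = -1087633 (T = -963111 - 124522 = -1087633)
(z + M(-1565, -605)) + T = (-1512436 + 384) - 1087633 = -1512052 - 1087633 = -2599685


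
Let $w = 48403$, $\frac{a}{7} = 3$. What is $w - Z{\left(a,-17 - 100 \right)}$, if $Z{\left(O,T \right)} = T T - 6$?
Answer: $34720$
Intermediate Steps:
$a = 21$ ($a = 7 \cdot 3 = 21$)
$Z{\left(O,T \right)} = -6 + T^{2}$ ($Z{\left(O,T \right)} = T^{2} - 6 = -6 + T^{2}$)
$w - Z{\left(a,-17 - 100 \right)} = 48403 - \left(-6 + \left(-17 - 100\right)^{2}\right) = 48403 - \left(-6 + \left(-117\right)^{2}\right) = 48403 - \left(-6 + 13689\right) = 48403 - 13683 = 34720$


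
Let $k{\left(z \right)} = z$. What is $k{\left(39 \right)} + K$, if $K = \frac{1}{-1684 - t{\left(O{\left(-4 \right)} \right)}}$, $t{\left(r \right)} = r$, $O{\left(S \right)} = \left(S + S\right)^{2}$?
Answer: $\frac{68171}{1748} \approx 38.999$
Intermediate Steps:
$O{\left(S \right)} = 4 S^{2}$ ($O{\left(S \right)} = \left(2 S\right)^{2} = 4 S^{2}$)
$K = - \frac{1}{1748}$ ($K = \frac{1}{-1684 - 4 \left(-4\right)^{2}} = \frac{1}{-1684 - 4 \cdot 16} = \frac{1}{-1684 - 64} = \frac{1}{-1748} = - \frac{1}{1748} \approx -0.00057208$)
$k{\left(39 \right)} + K = 39 - \frac{1}{1748} = \frac{68171}{1748}$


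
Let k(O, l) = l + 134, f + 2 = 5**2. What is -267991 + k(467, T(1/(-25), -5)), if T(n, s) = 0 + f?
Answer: -267834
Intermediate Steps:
f = 23 (f = -2 + 5**2 = -2 + 25 = 23)
T(n, s) = 23 (T(n, s) = 0 + 23 = 23)
k(O, l) = 134 + l
-267991 + k(467, T(1/(-25), -5)) = -267991 + (134 + 23) = -267991 + 157 = -267834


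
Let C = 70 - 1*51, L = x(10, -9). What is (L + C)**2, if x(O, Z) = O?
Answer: 841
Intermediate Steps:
L = 10
C = 19 (C = 70 - 51 = 19)
(L + C)**2 = (10 + 19)**2 = 29**2 = 841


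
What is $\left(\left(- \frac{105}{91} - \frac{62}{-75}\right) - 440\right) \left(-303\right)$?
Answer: $\frac{43361219}{325} \approx 1.3342 \cdot 10^{5}$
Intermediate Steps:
$\left(\left(- \frac{105}{91} - \frac{62}{-75}\right) - 440\right) \left(-303\right) = \left(\left(\left(-105\right) \frac{1}{91} - - \frac{62}{75}\right) - 440\right) \left(-303\right) = \left(\left(- \frac{15}{13} + \frac{62}{75}\right) - 440\right) \left(-303\right) = \left(- \frac{319}{975} - 440\right) \left(-303\right) = \left(- \frac{429319}{975}\right) \left(-303\right) = \frac{43361219}{325}$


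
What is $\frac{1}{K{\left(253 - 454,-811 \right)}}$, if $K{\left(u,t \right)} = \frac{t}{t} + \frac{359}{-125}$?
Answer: $- \frac{125}{234} \approx -0.53419$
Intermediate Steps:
$K{\left(u,t \right)} = - \frac{234}{125}$ ($K{\left(u,t \right)} = 1 + 359 \left(- \frac{1}{125}\right) = 1 - \frac{359}{125} = - \frac{234}{125}$)
$\frac{1}{K{\left(253 - 454,-811 \right)}} = \frac{1}{- \frac{234}{125}} = - \frac{125}{234}$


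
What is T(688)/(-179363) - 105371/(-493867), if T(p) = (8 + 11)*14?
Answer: 18768290051/88581466721 ≈ 0.21188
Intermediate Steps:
T(p) = 266 (T(p) = 19*14 = 266)
T(688)/(-179363) - 105371/(-493867) = 266/(-179363) - 105371/(-493867) = 266*(-1/179363) - 105371*(-1/493867) = -266/179363 + 105371/493867 = 18768290051/88581466721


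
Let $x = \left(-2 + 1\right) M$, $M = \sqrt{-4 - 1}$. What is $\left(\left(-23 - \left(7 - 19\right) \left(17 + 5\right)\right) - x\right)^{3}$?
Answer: $13993906 + 174238 i \sqrt{5} \approx 1.3994 \cdot 10^{7} + 3.8961 \cdot 10^{5} i$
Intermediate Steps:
$M = i \sqrt{5}$ ($M = \sqrt{-5} = i \sqrt{5} \approx 2.2361 i$)
$x = - i \sqrt{5}$ ($x = \left(-2 + 1\right) i \sqrt{5} = - i \sqrt{5} \approx - 2.2361 i$)
$\left(\left(-23 - \left(7 - 19\right) \left(17 + 5\right)\right) - x\right)^{3} = \left(\left(-23 - \left(7 - 19\right) \left(17 + 5\right)\right) - - i \sqrt{5}\right)^{3} = \left(\left(-23 - \left(-12\right) 22\right) + i \sqrt{5}\right)^{3} = \left(\left(-23 - -264\right) + i \sqrt{5}\right)^{3} = \left(\left(-23 + 264\right) + i \sqrt{5}\right)^{3} = \left(241 + i \sqrt{5}\right)^{3}$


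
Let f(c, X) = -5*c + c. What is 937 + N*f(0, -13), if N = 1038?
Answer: 937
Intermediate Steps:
f(c, X) = -4*c
937 + N*f(0, -13) = 937 + 1038*(-4*0) = 937 + 1038*0 = 937 + 0 = 937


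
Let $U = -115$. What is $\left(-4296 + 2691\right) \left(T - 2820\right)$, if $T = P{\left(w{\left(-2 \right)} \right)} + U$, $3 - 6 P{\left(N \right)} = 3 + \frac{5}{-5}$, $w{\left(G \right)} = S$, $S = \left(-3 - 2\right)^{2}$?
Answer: $\frac{9420815}{2} \approx 4.7104 \cdot 10^{6}$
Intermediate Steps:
$S = 25$ ($S = \left(-5\right)^{2} = 25$)
$w{\left(G \right)} = 25$
$P{\left(N \right)} = \frac{1}{6}$ ($P{\left(N \right)} = \frac{1}{2} - \frac{3 + \frac{5}{-5}}{6} = \frac{1}{2} - \frac{3 + 5 \left(- \frac{1}{5}\right)}{6} = \frac{1}{2} - \frac{3 - 1}{6} = \frac{1}{2} - \frac{1}{3} = \frac{1}{6}$)
$T = - \frac{689}{6}$ ($T = \frac{1}{6} - 115 = - \frac{689}{6} \approx -114.83$)
$\left(-4296 + 2691\right) \left(T - 2820\right) = \left(-4296 + 2691\right) \left(- \frac{689}{6} - 2820\right) = \left(-1605\right) \left(- \frac{17609}{6}\right) = \frac{9420815}{2}$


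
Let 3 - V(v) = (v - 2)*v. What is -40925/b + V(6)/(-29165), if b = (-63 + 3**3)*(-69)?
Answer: -1193525461/72445860 ≈ -16.475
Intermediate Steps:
b = 2484 (b = (-63 + 27)*(-69) = -36*(-69) = 2484)
V(v) = 3 - v*(-2 + v) (V(v) = 3 - (v - 2)*v = 3 - (-2 + v)*v = 3 - v*(-2 + v))
-40925/b + V(6)/(-29165) = -40925/2484 + (3 - 1*6**2 + 2*6)/(-29165) = -40925*1/2484 + (3 - 1*36 + 12)*(-1/29165) = -40925/2484 + (3 - 36 + 12)*(-1/29165) = -40925/2484 - 21*(-1/29165) = -40925/2484 + 21/29165 = -1193525461/72445860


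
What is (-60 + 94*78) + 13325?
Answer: 20597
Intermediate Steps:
(-60 + 94*78) + 13325 = (-60 + 7332) + 13325 = 7272 + 13325 = 20597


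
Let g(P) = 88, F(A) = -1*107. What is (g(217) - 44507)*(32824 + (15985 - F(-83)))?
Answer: -2172799804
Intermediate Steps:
F(A) = -107
(g(217) - 44507)*(32824 + (15985 - F(-83))) = (88 - 44507)*(32824 + (15985 - 1*(-107))) = -44419*(32824 + (15985 + 107)) = -44419*(32824 + 16092) = -44419*48916 = -2172799804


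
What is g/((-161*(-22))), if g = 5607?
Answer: 801/506 ≈ 1.5830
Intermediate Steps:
g/((-161*(-22))) = 5607/((-161*(-22))) = 5607/3542 = 5607*(1/3542) = 801/506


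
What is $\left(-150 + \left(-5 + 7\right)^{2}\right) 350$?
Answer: $-51100$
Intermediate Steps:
$\left(-150 + \left(-5 + 7\right)^{2}\right) 350 = \left(-150 + 2^{2}\right) 350 = \left(-150 + 4\right) 350 = \left(-146\right) 350 = -51100$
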